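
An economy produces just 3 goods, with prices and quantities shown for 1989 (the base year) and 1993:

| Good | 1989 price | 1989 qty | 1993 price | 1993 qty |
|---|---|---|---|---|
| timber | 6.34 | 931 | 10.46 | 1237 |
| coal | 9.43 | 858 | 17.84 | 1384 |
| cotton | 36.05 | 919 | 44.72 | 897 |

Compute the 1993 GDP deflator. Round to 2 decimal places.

146.05

Nominal GDP 1993 = 10.46·1237 + 17.84·1384 + 44.72·897 = 77743.42.
Real GDP 1993 (at 1989 prices) = 6.34·1237 + 9.43·1384 + 36.05·897 = 53230.55.
Deflator = Nominal/Real × 100 = 77743.42/53230.55 × 100 = 146.050.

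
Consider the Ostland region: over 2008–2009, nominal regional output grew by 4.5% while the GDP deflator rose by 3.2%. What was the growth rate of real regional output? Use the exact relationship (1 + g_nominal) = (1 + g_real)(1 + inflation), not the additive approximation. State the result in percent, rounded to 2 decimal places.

1.26%

(1 + g_nom) = (1 + g_real)(1 + π), so g_real = 1.0450 / 1.0320 − 1 = 0.01260.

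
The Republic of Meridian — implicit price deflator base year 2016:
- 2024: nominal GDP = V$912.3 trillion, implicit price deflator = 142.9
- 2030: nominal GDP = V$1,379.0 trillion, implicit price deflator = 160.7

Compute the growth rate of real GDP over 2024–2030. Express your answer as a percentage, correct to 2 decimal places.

34.41%

Real GDP 2024 = 912.3 / 1.429 = 638.42.
Real GDP 2030 = 1379.0 / 1.607 = 858.12.
Real growth = 858.12 / 638.42 − 1 = 0.3441.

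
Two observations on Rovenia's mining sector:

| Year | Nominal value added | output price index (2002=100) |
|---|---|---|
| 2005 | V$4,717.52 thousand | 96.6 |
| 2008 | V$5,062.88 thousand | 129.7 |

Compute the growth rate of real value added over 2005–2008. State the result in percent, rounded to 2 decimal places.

Deflate each year: 2005 → 4717.52/0.966 = 4883.56; 2008 → 5062.88/1.297 = 3903.53.
So real value added changed by 3903.53/4883.56 − 1 = -0.2007, i.e. -20.07%.

-20.07%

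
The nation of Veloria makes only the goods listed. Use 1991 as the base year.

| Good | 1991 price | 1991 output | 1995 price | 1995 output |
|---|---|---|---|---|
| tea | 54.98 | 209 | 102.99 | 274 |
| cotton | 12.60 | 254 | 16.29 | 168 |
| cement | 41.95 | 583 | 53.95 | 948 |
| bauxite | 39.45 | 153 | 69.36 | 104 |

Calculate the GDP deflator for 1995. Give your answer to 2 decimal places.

146.29

Nominal GDP 1995 = 102.99·274 + 16.29·168 + 53.95·948 + 69.36·104 = 89314.02.
Real GDP 1995 (at 1991 prices) = 54.98·274 + 12.60·168 + 41.95·948 + 39.45·104 = 61052.72.
Deflator = Nominal/Real × 100 = 89314.02/61052.72 × 100 = 146.290.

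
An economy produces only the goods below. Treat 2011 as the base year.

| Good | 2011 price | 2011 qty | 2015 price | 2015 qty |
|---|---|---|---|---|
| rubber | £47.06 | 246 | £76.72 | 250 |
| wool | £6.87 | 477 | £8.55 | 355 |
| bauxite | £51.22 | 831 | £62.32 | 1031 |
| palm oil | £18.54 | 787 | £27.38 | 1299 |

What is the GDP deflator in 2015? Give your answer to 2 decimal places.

133.96

Nominal GDP 2015 = 76.72·250 + 8.55·355 + 62.32·1031 + 27.38·1299 = 122033.79.
Real GDP 2015 (at 2011 prices) = 47.06·250 + 6.87·355 + 51.22·1031 + 18.54·1299 = 91095.13.
Deflator = Nominal/Real × 100 = 122033.79/91095.13 × 100 = 133.963.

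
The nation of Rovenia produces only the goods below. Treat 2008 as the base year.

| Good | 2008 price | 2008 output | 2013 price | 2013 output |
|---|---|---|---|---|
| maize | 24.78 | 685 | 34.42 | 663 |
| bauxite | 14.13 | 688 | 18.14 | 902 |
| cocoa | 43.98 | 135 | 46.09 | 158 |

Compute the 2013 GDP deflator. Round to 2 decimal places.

Nominal GDP 2013 = 34.42·663 + 18.14·902 + 46.09·158 = 46464.96.
Real GDP 2013 (at 2008 prices) = 24.78·663 + 14.13·902 + 43.98·158 = 36123.24.
Deflator = Nominal/Real × 100 = 46464.96/36123.24 × 100 = 128.629.

128.63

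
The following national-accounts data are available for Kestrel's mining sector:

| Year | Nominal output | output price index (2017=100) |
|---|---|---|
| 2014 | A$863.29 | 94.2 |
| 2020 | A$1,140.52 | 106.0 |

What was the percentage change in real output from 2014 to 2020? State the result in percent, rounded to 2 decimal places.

17.41%

Real output 2014 = 863.29 / 0.942 = 916.44.
Real output 2020 = 1140.52 / 1.060 = 1075.96.
Real growth = 1075.96 / 916.44 − 1 = 0.1741.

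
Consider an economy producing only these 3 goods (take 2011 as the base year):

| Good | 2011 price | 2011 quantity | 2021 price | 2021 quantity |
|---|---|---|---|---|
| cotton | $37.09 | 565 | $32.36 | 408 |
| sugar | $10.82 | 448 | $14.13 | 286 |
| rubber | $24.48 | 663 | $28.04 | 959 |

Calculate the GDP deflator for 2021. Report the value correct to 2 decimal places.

105.83

Nominal GDP 2021 = 32.36·408 + 14.13·286 + 28.04·959 = 44134.42.
Real GDP 2021 (at 2011 prices) = 37.09·408 + 10.82·286 + 24.48·959 = 41703.56.
Deflator = Nominal/Real × 100 = 44134.42/41703.56 × 100 = 105.829.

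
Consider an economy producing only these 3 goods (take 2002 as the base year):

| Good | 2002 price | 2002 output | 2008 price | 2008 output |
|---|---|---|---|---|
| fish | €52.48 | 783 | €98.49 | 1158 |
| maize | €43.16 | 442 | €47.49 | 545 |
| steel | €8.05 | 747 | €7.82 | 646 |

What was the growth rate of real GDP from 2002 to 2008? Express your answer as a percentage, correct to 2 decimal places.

35.22%

Real GDP 2002 = Nominal GDP 2002 = 52.48·783 + 43.16·442 + 8.05·747 = 66181.91.
Real GDP 2008 (at 2002 prices) = 52.48·1158 + 43.16·545 + 8.05·646 = 89494.34.
Real growth = 89494.34/66181.91 − 1 = 0.3522.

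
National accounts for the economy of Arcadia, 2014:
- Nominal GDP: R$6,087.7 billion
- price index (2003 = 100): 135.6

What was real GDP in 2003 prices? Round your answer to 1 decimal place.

R$4,489.5 billion

Real GDP = Nominal / (price index/100) = 6087.7 / 1.356 = 4489.45.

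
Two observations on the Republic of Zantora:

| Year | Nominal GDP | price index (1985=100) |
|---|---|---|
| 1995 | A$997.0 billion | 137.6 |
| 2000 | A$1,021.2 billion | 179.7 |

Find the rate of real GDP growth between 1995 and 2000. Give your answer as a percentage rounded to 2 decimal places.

-21.57%

Deflate each year: 1995 → 997.0/1.376 = 724.56; 2000 → 1021.2/1.797 = 568.28.
So real GDP changed by 568.28/724.56 − 1 = -0.2157, i.e. -21.57%.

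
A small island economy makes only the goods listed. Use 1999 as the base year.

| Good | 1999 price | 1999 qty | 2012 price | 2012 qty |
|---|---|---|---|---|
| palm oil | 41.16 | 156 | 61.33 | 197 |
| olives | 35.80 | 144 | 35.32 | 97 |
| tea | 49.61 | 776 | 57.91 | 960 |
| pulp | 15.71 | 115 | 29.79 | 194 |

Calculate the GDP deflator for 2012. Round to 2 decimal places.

Nominal GDP 2012 = 61.33·197 + 35.32·97 + 57.91·960 + 29.79·194 = 76880.91.
Real GDP 2012 (at 1999 prices) = 41.16·197 + 35.80·97 + 49.61·960 + 15.71·194 = 62254.46.
Deflator = Nominal/Real × 100 = 76880.91/62254.46 × 100 = 123.495.

123.49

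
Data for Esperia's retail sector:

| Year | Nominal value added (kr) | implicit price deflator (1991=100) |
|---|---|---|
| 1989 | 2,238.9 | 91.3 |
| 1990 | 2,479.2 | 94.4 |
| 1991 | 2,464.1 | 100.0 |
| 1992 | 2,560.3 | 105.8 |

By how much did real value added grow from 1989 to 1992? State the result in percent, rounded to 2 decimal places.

Real value added 1989 = 2238.9/0.913 = 2452.25.
Real value added 1992 = 2560.3/1.058 = 2419.94.
Change = 2419.94/2452.25 − 1 = -0.0132.

-1.32%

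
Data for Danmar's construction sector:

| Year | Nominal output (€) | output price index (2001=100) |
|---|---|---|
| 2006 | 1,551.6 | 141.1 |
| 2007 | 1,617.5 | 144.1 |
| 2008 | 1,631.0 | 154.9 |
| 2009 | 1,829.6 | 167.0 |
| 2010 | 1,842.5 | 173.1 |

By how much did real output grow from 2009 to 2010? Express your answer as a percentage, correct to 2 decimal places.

-2.84%

Real output 2009 = 1829.6/1.670 = 1095.57.
Real output 2010 = 1842.5/1.731 = 1064.41.
Change = 1064.41/1095.57 − 1 = -0.0284.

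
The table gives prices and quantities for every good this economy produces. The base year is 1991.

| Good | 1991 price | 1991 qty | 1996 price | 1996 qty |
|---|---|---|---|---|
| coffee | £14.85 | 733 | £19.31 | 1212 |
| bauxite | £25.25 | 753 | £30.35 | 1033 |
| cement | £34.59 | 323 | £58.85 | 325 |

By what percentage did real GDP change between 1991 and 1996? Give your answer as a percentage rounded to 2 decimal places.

Real GDP 1991 = Nominal GDP 1991 = 14.85·733 + 25.25·753 + 34.59·323 = 41070.87.
Real GDP 1996 (at 1991 prices) = 14.85·1212 + 25.25·1033 + 34.59·325 = 55323.20.
Real growth = 55323.20/41070.87 − 1 = 0.3470.

34.70%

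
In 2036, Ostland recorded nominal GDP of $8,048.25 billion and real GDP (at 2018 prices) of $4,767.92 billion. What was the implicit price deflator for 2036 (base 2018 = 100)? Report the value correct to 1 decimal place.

implicit price deflator = (Nominal / Real) × 100 = 8048.25 / 4767.92 × 100 = 168.80.

168.8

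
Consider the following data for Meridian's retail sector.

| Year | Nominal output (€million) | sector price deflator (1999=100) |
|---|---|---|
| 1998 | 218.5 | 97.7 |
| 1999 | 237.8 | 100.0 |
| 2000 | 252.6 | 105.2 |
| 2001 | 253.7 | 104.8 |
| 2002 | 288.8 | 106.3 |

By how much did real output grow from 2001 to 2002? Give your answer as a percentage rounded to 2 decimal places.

Real output 2001 = 253.7/1.048 = 242.08.
Real output 2002 = 288.8/1.063 = 271.68.
Change = 271.68/242.08 − 1 = 0.1223.

12.23%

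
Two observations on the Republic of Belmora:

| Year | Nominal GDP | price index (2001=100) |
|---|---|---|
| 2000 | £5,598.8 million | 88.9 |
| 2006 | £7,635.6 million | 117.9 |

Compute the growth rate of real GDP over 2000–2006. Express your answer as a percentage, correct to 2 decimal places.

Real GDP 2000 = 5598.8 / 0.889 = 6297.86.
Real GDP 2006 = 7635.6 / 1.179 = 6476.34.
Real growth = 6476.34 / 6297.86 − 1 = 0.0283.

2.83%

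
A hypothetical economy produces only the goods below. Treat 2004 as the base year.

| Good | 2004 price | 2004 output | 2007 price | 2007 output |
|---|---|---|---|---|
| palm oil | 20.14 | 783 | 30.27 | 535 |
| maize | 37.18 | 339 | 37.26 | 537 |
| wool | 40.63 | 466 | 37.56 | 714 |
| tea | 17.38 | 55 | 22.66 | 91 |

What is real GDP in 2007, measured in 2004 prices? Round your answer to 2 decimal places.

Real GDP 2007 = Σ (p_2004 × q_2007) = 20.14·535 + 37.18·537 + 40.63·714 + 17.38·91 = 61331.96.

61331.96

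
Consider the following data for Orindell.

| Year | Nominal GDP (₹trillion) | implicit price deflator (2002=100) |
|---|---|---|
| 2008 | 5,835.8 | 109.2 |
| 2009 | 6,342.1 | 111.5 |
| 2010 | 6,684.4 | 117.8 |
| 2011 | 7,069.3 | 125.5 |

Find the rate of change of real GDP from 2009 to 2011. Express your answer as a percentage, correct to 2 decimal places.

Real GDP 2009 = 6342.1/1.115 = 5687.98.
Real GDP 2011 = 7069.3/1.255 = 5632.91.
Change = 5632.91/5687.98 − 1 = -0.0097.

-0.97%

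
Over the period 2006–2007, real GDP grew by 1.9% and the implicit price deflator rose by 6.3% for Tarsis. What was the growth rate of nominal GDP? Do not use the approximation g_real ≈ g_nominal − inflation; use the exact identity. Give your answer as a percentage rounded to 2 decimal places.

(1 + g_nom) = (1 + g_real)(1 + π) = 1.0190 × 1.0630 = 1.08320.

8.32%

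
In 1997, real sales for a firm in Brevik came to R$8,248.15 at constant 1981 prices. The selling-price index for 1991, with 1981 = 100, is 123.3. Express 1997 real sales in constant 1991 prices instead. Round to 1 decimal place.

R$10,170.0

Real sales in 1991 prices = Real sales in 1981 prices × (P_1991/P_1981) = 8248.15 × 1.233 = 10169.97.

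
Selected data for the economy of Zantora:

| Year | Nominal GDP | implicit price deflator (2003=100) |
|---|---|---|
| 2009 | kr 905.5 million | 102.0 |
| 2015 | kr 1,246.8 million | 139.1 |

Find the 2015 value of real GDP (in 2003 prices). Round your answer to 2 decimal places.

kr 896.33 million

Real GDP = Nominal / (implicit price deflator/100) = 1246.8 / 1.391 = 896.33.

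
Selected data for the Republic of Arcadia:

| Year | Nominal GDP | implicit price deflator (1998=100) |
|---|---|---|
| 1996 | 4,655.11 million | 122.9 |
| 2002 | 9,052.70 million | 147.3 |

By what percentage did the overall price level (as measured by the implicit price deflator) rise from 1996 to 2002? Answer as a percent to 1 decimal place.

Price-level change = 147.3 / 122.9 − 1 = 0.1985.

19.9%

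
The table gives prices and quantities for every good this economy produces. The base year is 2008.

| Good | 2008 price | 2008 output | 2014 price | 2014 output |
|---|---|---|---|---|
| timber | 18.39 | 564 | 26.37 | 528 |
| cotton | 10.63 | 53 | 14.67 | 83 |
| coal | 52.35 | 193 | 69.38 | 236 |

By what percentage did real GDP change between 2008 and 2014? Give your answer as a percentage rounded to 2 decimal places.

Real GDP 2008 = Nominal GDP 2008 = 18.39·564 + 10.63·53 + 52.35·193 = 21038.90.
Real GDP 2014 (at 2008 prices) = 18.39·528 + 10.63·83 + 52.35·236 = 22946.81.
Real growth = 22946.81/21038.90 − 1 = 0.0907.

9.07%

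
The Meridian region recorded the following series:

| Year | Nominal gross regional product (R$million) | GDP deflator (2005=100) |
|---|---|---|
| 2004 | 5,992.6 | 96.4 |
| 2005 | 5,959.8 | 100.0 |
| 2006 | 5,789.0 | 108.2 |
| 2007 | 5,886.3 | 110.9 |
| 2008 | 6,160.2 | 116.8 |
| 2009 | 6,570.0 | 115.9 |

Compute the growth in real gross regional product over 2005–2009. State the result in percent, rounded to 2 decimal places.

Real gross regional product 2005 = 5959.8/1.000 = 5959.80.
Real gross regional product 2009 = 6570.0/1.159 = 5668.68.
Change = 5668.68/5959.80 − 1 = -0.0488.

-4.88%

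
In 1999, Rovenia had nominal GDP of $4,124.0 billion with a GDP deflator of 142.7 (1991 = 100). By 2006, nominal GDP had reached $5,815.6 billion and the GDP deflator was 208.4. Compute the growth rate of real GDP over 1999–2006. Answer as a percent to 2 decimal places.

-3.44%

Deflate each year: 1999 → 4124.0/1.427 = 2889.98; 2006 → 5815.6/2.084 = 2790.60.
So real GDP changed by 2790.60/2889.98 − 1 = -0.0344, i.e. -3.44%.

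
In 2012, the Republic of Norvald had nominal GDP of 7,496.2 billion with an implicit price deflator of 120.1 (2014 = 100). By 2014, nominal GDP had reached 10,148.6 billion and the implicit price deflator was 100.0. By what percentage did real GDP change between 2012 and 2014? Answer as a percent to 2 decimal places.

Deflate each year: 2012 → 7496.2/1.201 = 6241.63; 2014 → 10148.6/1.000 = 10148.60.
So real GDP changed by 10148.60/6241.63 − 1 = 0.6260, i.e. 62.60%.

62.60%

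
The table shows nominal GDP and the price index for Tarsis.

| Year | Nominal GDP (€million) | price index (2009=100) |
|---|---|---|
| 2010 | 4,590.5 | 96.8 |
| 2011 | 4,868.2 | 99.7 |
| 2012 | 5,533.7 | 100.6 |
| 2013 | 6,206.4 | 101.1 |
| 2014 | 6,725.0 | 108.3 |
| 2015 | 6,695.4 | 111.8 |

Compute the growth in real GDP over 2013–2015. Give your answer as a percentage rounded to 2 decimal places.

Real GDP 2013 = 6206.4/1.011 = 6138.87.
Real GDP 2015 = 6695.4/1.118 = 5988.73.
Change = 5988.73/6138.87 − 1 = -0.0245.

-2.45%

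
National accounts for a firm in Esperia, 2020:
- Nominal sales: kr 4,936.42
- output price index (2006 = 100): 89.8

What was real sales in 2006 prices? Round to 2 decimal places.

kr 5,497.13

Real sales = Nominal / (output price index/100) = 4936.42 / 0.898 = 5497.13.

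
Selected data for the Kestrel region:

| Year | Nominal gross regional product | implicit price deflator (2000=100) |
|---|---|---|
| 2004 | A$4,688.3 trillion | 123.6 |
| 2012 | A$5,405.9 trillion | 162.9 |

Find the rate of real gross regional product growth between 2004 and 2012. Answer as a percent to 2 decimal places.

-12.51%

Real gross regional product 2004 = 4688.3 / 1.236 = 3793.12.
Real gross regional product 2012 = 5405.9 / 1.629 = 3318.54.
Real growth = 3318.54 / 3793.12 − 1 = -0.1251.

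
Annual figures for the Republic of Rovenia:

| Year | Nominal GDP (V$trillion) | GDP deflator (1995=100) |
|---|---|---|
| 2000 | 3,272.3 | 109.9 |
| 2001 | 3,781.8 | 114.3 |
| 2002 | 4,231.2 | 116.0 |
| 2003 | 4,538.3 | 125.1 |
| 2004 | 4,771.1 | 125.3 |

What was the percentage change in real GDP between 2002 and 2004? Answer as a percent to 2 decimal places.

4.39%

Real GDP 2002 = 4231.2/1.160 = 3647.59.
Real GDP 2004 = 4771.1/1.253 = 3807.74.
Change = 3807.74/3647.59 − 1 = 0.0439.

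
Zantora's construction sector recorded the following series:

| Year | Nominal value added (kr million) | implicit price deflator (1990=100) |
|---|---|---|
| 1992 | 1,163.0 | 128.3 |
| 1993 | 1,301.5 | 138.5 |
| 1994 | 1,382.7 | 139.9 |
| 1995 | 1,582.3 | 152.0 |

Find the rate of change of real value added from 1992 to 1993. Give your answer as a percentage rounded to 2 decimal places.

3.67%

Real value added 1992 = 1163.0/1.283 = 906.47.
Real value added 1993 = 1301.5/1.385 = 939.71.
Change = 939.71/906.47 − 1 = 0.0367.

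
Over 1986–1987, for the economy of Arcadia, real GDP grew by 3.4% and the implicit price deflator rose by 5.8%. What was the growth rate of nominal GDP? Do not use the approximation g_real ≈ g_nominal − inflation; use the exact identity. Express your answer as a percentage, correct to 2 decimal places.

(1 + g_nom) = (1 + g_real)(1 + π) = 1.0340 × 1.0580 = 1.09397.

9.40%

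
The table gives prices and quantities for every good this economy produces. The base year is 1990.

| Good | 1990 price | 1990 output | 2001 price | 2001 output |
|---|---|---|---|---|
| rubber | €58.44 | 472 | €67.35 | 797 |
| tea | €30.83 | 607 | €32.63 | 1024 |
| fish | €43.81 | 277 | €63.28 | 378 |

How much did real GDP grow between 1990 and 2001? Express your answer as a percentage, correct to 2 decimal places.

Real GDP 1990 = Nominal GDP 1990 = 58.44·472 + 30.83·607 + 43.81·277 = 58432.86.
Real GDP 2001 (at 1990 prices) = 58.44·797 + 30.83·1024 + 43.81·378 = 94706.78.
Real growth = 94706.78/58432.86 − 1 = 0.6208.

62.08%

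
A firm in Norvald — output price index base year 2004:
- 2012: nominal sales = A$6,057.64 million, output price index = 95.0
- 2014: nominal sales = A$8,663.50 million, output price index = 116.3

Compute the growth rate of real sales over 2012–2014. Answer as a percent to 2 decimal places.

16.82%

Real sales 2012 = 6057.64 / 0.950 = 6376.46.
Real sales 2014 = 8663.50 / 1.163 = 7449.27.
Real growth = 7449.27 / 6376.46 − 1 = 0.1682.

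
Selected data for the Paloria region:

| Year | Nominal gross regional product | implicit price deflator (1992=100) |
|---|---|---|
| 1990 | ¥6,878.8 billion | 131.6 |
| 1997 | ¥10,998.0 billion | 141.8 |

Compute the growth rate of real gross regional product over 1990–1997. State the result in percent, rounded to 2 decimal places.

Real gross regional product 1990 = 6878.8 / 1.316 = 5227.05.
Real gross regional product 1997 = 10998.0 / 1.418 = 7755.99.
Real growth = 7755.99 / 5227.05 − 1 = 0.4838.

48.38%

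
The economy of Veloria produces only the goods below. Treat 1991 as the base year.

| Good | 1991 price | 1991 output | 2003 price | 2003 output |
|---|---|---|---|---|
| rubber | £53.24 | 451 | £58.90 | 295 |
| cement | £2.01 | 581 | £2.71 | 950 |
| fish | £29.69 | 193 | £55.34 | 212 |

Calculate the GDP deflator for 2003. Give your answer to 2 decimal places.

Nominal GDP 2003 = 58.90·295 + 2.71·950 + 55.34·212 = 31682.08.
Real GDP 2003 (at 1991 prices) = 53.24·295 + 2.01·950 + 29.69·212 = 23909.58.
Deflator = Nominal/Real × 100 = 31682.08/23909.58 × 100 = 132.508.

132.51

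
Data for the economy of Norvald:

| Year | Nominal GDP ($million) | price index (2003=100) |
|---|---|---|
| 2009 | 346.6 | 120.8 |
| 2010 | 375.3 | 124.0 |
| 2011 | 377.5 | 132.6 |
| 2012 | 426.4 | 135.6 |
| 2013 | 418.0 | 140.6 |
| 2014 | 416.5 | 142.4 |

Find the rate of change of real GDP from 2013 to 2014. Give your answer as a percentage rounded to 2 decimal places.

-1.62%

Real GDP 2013 = 418.0/1.406 = 297.30.
Real GDP 2014 = 416.5/1.424 = 292.49.
Change = 292.49/297.30 − 1 = -0.0162.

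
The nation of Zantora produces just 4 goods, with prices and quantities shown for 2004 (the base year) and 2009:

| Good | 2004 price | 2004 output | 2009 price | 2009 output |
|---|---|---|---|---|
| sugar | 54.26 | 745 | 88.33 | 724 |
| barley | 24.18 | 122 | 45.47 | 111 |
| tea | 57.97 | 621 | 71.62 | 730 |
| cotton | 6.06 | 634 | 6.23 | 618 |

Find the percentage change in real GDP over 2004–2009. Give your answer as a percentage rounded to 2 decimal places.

5.79%

Real GDP 2004 = Nominal GDP 2004 = 54.26·745 + 24.18·122 + 57.97·621 + 6.06·634 = 83215.07.
Real GDP 2009 (at 2004 prices) = 54.26·724 + 24.18·111 + 57.97·730 + 6.06·618 = 88031.40.
Real growth = 88031.40/83215.07 − 1 = 0.0579.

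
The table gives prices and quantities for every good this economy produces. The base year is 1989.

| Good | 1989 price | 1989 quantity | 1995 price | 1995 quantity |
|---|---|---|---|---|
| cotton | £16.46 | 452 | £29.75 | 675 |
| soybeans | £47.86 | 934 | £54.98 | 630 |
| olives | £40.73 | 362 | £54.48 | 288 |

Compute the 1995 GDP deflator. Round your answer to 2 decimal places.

Nominal GDP 1995 = 29.75·675 + 54.98·630 + 54.48·288 = 70408.89.
Real GDP 1995 (at 1989 prices) = 16.46·675 + 47.86·630 + 40.73·288 = 52992.54.
Deflator = Nominal/Real × 100 = 70408.89/52992.54 × 100 = 132.866.

132.87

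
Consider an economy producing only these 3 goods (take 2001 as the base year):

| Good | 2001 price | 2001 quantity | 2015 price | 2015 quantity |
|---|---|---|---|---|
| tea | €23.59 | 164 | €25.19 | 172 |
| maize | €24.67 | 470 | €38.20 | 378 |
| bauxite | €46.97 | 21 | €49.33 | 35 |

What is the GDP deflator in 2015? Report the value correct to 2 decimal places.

Nominal GDP 2015 = 25.19·172 + 38.20·378 + 49.33·35 = 20498.83.
Real GDP 2015 (at 2001 prices) = 23.59·172 + 24.67·378 + 46.97·35 = 15026.69.
Deflator = Nominal/Real × 100 = 20498.83/15026.69 × 100 = 136.416.

136.42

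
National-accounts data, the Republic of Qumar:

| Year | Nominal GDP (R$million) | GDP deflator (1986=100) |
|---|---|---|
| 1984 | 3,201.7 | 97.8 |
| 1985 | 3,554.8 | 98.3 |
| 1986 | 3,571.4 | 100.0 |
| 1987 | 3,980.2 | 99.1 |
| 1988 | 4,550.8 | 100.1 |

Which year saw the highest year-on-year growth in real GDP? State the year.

1985: real = 3554.8/0.983 = 3616.28; growth vs 1984 (3273.72) = 10.46%.
1986: real = 3571.4/1.000 = 3571.40; growth vs 1985 (3616.28) = -1.24%.
1987: real = 3980.2/0.991 = 4016.35; growth vs 1986 (3571.40) = 12.46%.
1988: real = 4550.8/1.001 = 4546.25; growth vs 1987 (4016.35) = 13.19%.

1988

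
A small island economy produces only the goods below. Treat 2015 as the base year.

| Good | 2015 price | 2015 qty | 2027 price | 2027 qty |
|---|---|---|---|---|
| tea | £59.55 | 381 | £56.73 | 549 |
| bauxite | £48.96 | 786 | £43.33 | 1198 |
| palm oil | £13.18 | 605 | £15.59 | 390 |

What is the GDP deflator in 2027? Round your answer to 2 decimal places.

92.38

Nominal GDP 2027 = 56.73·549 + 43.33·1198 + 15.59·390 = 89134.21.
Real GDP 2027 (at 2015 prices) = 59.55·549 + 48.96·1198 + 13.18·390 = 96487.23.
Deflator = Nominal/Real × 100 = 89134.21/96487.23 × 100 = 92.379.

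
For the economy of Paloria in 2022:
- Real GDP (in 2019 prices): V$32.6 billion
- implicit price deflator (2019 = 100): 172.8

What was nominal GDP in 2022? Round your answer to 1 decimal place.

V$56.3 billion

Nominal GDP = Real × (implicit price deflator/100) = 32.6 × 1.728 = 56.33.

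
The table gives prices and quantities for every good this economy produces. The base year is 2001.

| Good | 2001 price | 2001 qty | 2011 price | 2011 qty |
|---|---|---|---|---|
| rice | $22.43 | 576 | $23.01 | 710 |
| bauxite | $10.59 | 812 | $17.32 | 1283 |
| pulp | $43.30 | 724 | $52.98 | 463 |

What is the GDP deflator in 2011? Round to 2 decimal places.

127.30

Nominal GDP 2011 = 23.01·710 + 17.32·1283 + 52.98·463 = 63088.40.
Real GDP 2011 (at 2001 prices) = 22.43·710 + 10.59·1283 + 43.30·463 = 49560.17.
Deflator = Nominal/Real × 100 = 63088.40/49560.17 × 100 = 127.297.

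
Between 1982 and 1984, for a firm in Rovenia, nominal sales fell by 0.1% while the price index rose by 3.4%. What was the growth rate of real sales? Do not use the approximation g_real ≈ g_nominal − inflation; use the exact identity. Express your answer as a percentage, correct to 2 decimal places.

-3.38%

(1 + g_nom) = (1 + g_real)(1 + π), so g_real = 0.9990 / 1.0340 − 1 = -0.03385.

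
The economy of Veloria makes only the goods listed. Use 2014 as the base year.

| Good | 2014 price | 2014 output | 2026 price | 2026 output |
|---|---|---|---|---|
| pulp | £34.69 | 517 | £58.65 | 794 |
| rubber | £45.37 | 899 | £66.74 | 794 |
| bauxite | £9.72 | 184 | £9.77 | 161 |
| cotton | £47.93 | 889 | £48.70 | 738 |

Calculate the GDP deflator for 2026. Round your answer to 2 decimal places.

136.38

Nominal GDP 2026 = 58.65·794 + 66.74·794 + 9.77·161 + 48.70·738 = 137073.23.
Real GDP 2026 (at 2014 prices) = 34.69·794 + 45.37·794 + 9.72·161 + 47.93·738 = 100504.90.
Deflator = Nominal/Real × 100 = 137073.23/100504.90 × 100 = 136.385.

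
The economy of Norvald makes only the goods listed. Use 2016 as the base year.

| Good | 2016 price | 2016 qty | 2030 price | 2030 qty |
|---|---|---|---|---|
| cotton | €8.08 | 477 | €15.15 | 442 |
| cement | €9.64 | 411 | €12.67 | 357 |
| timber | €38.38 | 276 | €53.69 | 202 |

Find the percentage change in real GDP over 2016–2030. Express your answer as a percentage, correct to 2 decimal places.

Real GDP 2016 = Nominal GDP 2016 = 8.08·477 + 9.64·411 + 38.38·276 = 18409.08.
Real GDP 2030 (at 2016 prices) = 8.08·442 + 9.64·357 + 38.38·202 = 14765.60.
Real growth = 14765.60/18409.08 − 1 = -0.1979.

-19.79%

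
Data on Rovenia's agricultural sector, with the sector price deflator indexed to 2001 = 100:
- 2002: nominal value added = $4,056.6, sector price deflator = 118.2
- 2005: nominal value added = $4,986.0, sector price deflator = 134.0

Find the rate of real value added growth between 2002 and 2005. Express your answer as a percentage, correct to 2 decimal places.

Real value added 2002 = 4056.6 / 1.182 = 3431.98.
Real value added 2005 = 4986.0 / 1.340 = 3720.90.
Real growth = 3720.90 / 3431.98 − 1 = 0.0842.

8.42%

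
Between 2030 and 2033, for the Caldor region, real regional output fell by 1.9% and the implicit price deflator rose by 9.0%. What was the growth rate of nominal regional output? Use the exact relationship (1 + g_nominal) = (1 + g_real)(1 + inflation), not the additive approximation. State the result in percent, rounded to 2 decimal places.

(1 + g_nom) = (1 + g_real)(1 + π) = 0.9810 × 1.0900 = 1.06929.

6.93%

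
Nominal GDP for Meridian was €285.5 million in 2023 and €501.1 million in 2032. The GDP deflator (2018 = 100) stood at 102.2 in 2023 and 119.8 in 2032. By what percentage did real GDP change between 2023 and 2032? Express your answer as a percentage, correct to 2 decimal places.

Real GDP 2023 = 285.5 / 1.022 = 279.35.
Real GDP 2032 = 501.1 / 1.198 = 418.28.
Real growth = 418.28 / 279.35 − 1 = 0.4973.

49.73%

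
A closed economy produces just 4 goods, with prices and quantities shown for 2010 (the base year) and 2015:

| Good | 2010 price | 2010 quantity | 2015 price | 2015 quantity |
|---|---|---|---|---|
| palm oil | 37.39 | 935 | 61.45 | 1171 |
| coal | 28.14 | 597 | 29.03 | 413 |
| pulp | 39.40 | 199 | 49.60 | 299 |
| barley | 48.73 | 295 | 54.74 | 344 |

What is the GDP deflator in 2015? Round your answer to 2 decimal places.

Nominal GDP 2015 = 61.45·1171 + 29.03·413 + 49.60·299 + 54.74·344 = 117608.30.
Real GDP 2015 (at 2010 prices) = 37.39·1171 + 28.14·413 + 39.40·299 + 48.73·344 = 83949.23.
Deflator = Nominal/Real × 100 = 117608.30/83949.23 × 100 = 140.095.

140.09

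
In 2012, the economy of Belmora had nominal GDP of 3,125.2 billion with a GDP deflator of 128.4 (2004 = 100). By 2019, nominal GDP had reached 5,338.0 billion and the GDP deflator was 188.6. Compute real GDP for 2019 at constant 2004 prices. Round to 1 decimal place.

Real GDP = Nominal / (GDP deflator/100) = 5338.0 / 1.886 = 2830.33.

2,830.3 billion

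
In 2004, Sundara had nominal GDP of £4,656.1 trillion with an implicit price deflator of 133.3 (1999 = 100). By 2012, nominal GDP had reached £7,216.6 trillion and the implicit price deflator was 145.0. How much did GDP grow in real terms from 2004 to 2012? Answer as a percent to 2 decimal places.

42.49%

Real GDP 2004 = 4656.1 / 1.333 = 3492.95.
Real GDP 2012 = 7216.6 / 1.450 = 4976.97.
Real growth = 4976.97 / 3492.95 − 1 = 0.4249.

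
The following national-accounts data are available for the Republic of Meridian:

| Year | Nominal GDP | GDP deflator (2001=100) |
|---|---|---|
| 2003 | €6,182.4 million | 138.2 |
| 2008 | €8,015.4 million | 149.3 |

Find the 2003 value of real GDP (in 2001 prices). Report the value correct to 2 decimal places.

Real GDP = Nominal / (GDP deflator/100) = 6182.4 / 1.382 = 4473.52.

€4,473.52 million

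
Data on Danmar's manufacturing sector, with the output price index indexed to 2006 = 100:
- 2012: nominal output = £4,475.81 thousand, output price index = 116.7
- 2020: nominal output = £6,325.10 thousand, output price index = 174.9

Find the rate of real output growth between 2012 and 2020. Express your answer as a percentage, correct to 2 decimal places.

-5.71%

Deflate each year: 2012 → 4475.81/1.167 = 3835.31; 2020 → 6325.10/1.749 = 3616.41.
So real output changed by 3616.41/3835.31 − 1 = -0.0571, i.e. -5.71%.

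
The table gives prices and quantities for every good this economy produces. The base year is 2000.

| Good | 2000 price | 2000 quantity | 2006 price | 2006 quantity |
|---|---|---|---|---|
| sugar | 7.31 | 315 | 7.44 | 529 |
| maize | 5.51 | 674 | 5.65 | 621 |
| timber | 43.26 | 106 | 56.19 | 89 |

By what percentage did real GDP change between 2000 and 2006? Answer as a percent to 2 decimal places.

Real GDP 2000 = Nominal GDP 2000 = 7.31·315 + 5.51·674 + 43.26·106 = 10601.95.
Real GDP 2006 (at 2000 prices) = 7.31·529 + 5.51·621 + 43.26·89 = 11138.84.
Real growth = 11138.84/10601.95 − 1 = 0.0506.

5.06%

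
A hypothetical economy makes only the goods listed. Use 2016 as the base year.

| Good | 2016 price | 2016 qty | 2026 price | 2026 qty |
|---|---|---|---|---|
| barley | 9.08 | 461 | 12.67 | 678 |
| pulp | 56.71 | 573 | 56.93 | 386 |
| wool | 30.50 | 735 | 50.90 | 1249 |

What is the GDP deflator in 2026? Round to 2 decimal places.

142.33

Nominal GDP 2026 = 12.67·678 + 56.93·386 + 50.90·1249 = 94139.34.
Real GDP 2026 (at 2016 prices) = 9.08·678 + 56.71·386 + 30.50·1249 = 66140.80.
Deflator = Nominal/Real × 100 = 94139.34/66140.80 × 100 = 142.332.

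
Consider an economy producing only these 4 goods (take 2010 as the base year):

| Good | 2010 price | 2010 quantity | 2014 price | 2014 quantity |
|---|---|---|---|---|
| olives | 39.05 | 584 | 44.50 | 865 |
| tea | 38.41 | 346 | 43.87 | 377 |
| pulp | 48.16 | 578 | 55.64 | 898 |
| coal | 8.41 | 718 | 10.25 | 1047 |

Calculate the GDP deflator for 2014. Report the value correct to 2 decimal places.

115.37

Nominal GDP 2014 = 44.50·865 + 43.87·377 + 55.64·898 + 10.25·1047 = 115727.96.
Real GDP 2014 (at 2010 prices) = 39.05·865 + 38.41·377 + 48.16·898 + 8.41·1047 = 100311.77.
Deflator = Nominal/Real × 100 = 115727.96/100311.77 × 100 = 115.368.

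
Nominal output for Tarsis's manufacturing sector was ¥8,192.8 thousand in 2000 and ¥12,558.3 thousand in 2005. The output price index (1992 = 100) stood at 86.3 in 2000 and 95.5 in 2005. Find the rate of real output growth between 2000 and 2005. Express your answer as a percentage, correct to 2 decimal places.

Deflate each year: 2000 → 8192.8/0.863 = 9493.40; 2005 → 12558.3/0.955 = 13150.05.
So real output changed by 13150.05/9493.40 − 1 = 0.3852, i.e. 38.52%.

38.52%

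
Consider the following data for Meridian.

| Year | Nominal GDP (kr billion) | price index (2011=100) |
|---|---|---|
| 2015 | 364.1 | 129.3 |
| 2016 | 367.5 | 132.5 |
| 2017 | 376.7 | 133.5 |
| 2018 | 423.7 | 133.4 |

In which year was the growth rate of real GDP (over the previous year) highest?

2018

2016: real = 367.5/1.325 = 277.36; growth vs 2015 (281.59) = -1.50%.
2017: real = 376.7/1.335 = 282.17; growth vs 2016 (277.36) = 1.73%.
2018: real = 423.7/1.334 = 317.62; growth vs 2017 (282.17) = 12.56%.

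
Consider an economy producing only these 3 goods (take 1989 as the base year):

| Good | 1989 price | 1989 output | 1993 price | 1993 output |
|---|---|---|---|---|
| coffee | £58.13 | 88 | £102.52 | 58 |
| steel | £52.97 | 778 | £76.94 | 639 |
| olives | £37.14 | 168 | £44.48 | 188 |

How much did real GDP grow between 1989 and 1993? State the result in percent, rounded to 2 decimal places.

Real GDP 1989 = Nominal GDP 1989 = 58.13·88 + 52.97·778 + 37.14·168 = 52565.62.
Real GDP 1993 (at 1989 prices) = 58.13·58 + 52.97·639 + 37.14·188 = 44201.69.
Real growth = 44201.69/52565.62 − 1 = -0.1591.

-15.91%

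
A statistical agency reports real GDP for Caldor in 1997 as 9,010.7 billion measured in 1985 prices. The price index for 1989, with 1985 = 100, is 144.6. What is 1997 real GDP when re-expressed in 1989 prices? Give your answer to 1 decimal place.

13,029.5 billion

Real GDP in 1989 prices = Real GDP in 1985 prices × (P_1989/P_1985) = 9010.7 × 1.446 = 13029.47.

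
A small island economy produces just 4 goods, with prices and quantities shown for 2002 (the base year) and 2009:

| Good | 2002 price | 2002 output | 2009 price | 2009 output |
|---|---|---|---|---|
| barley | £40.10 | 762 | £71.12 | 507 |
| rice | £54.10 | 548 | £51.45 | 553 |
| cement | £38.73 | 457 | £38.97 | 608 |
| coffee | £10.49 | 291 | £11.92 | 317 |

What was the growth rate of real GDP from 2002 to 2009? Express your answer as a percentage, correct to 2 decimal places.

-4.74%

Real GDP 2002 = Nominal GDP 2002 = 40.10·762 + 54.10·548 + 38.73·457 + 10.49·291 = 80955.20.
Real GDP 2009 (at 2002 prices) = 40.10·507 + 54.10·553 + 38.73·608 + 10.49·317 = 77121.17.
Real growth = 77121.17/80955.20 − 1 = -0.0474.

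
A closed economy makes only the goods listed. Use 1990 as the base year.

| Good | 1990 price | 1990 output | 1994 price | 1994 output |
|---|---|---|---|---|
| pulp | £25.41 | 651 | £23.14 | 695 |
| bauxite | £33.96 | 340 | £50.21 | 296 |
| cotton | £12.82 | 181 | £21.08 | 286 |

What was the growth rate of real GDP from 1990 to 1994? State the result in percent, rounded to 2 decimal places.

3.19%

Real GDP 1990 = Nominal GDP 1990 = 25.41·651 + 33.96·340 + 12.82·181 = 30408.73.
Real GDP 1994 (at 1990 prices) = 25.41·695 + 33.96·296 + 12.82·286 = 31378.63.
Real growth = 31378.63/30408.73 − 1 = 0.0319.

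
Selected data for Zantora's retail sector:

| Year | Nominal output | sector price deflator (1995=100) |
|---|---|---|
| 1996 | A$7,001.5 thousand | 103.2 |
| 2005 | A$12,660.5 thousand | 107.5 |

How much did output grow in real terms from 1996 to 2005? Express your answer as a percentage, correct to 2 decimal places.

73.59%

Deflate each year: 1996 → 7001.5/1.032 = 6784.40; 2005 → 12660.5/1.075 = 11777.21.
So real output changed by 11777.21/6784.40 − 1 = 0.7359, i.e. 73.59%.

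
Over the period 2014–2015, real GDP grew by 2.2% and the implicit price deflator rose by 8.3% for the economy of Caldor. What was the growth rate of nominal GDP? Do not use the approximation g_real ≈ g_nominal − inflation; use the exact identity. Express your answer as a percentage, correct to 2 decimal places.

(1 + g_nom) = (1 + g_real)(1 + π) = 1.0220 × 1.0830 = 1.10683.

10.68%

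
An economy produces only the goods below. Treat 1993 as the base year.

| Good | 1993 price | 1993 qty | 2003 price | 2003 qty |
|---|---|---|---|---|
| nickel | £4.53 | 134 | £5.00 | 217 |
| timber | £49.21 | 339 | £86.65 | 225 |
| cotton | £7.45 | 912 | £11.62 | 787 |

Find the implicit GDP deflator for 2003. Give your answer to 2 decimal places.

165.90

Nominal GDP 2003 = 5.00·217 + 86.65·225 + 11.62·787 = 29726.19.
Real GDP 2003 (at 1993 prices) = 4.53·217 + 49.21·225 + 7.45·787 = 17918.41.
Deflator = Nominal/Real × 100 = 29726.19/17918.41 × 100 = 165.897.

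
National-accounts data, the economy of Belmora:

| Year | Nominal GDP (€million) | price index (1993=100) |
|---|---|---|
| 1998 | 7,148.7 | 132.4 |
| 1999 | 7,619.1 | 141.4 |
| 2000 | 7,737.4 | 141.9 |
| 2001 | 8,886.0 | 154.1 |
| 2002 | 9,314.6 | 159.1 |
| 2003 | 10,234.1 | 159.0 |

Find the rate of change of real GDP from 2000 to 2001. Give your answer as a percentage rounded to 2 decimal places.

Real GDP 2000 = 7737.4/1.419 = 5452.71.
Real GDP 2001 = 8886.0/1.541 = 5766.39.
Change = 5766.39/5452.71 − 1 = 0.0575.

5.75%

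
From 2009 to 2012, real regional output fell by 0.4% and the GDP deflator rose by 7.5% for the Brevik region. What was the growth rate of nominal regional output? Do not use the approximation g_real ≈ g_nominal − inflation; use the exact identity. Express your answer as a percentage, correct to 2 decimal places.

7.07%

(1 + g_nom) = (1 + g_real)(1 + π) = 0.9960 × 1.0750 = 1.07070.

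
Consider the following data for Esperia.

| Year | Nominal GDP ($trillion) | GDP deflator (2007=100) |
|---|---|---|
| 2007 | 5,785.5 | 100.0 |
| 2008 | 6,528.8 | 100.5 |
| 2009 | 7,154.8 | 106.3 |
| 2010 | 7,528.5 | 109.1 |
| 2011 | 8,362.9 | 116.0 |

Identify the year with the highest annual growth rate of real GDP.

2008: real = 6528.8/1.005 = 6496.32; growth vs 2007 (5785.50) = 12.29%.
2009: real = 7154.8/1.063 = 6730.76; growth vs 2008 (6496.32) = 3.61%.
2010: real = 7528.5/1.091 = 6900.55; growth vs 2009 (6730.76) = 2.52%.
2011: real = 8362.9/1.160 = 7209.40; growth vs 2010 (6900.55) = 4.48%.

2008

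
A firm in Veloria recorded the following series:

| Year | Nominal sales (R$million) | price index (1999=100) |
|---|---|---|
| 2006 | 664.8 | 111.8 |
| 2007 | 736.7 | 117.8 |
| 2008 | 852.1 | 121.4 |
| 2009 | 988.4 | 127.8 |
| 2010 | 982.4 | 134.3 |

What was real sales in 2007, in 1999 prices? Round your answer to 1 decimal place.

R$625.4 million

Real sales 2007 = 736.7 / 1.178 = 625.38.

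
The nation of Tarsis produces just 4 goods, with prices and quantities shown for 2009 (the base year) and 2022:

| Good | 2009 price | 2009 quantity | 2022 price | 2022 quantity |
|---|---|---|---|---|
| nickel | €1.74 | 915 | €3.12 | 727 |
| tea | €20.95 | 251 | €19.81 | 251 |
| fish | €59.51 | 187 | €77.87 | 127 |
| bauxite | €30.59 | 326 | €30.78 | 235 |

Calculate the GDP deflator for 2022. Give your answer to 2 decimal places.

114.54

Nominal GDP 2022 = 3.12·727 + 19.81·251 + 77.87·127 + 30.78·235 = 24363.34.
Real GDP 2022 (at 2009 prices) = 1.74·727 + 20.95·251 + 59.51·127 + 30.59·235 = 21269.85.
Deflator = Nominal/Real × 100 = 24363.34/21269.85 × 100 = 114.544.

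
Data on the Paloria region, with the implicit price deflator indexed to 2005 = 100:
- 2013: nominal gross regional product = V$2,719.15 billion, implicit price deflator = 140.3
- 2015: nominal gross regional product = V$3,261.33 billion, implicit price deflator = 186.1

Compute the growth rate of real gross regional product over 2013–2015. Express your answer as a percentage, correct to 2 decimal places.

-9.58%

Real gross regional product 2013 = 2719.15 / 1.403 = 1938.10.
Real gross regional product 2015 = 3261.33 / 1.861 = 1752.46.
Real growth = 1752.46 / 1938.10 − 1 = -0.0958.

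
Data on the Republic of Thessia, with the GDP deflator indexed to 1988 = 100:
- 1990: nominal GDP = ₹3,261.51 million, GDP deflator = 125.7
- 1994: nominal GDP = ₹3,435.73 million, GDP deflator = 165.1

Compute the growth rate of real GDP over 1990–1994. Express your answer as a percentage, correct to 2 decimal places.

-19.80%

Real GDP 1990 = 3261.51 / 1.257 = 2594.68.
Real GDP 1994 = 3435.73 / 1.651 = 2081.00.
Real growth = 2081.00 / 2594.68 − 1 = -0.1980.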